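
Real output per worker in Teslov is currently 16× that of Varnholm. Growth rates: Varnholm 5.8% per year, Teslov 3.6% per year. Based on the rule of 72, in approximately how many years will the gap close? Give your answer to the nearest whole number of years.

Varnholm gains on Teslov at 5.8% − 3.6% = 2.2 points a year.
At that relative rate the gap halves every 72/2.2 ≈ 32.73 years.
A 16× gap closes after 4 halvings: 4 × 32.73 ≈ 131 years.

about 131 years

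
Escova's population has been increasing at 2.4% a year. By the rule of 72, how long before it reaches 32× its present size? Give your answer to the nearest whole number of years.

Doubling time ≈ 72/2.4 = 30.00 years.
32× is 5 doublings, so 5 × 30.00 ≈ 150 years.

roughly 150 years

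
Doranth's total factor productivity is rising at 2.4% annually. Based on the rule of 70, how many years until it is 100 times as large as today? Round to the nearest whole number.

At 2.4% it doubles every 70/2.4 ≈ 29.17 years.
100× is log₂ 100 ≈ 6.64 doublings, so ≈ 6.64 × 29.17 = 194 years.

≈ 194 years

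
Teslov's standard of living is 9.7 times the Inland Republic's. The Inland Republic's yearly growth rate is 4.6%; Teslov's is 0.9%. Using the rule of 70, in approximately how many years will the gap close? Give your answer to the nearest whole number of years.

around 62 years

What matters is the difference: 3.7 pp.
Rule of 70 on the gap: the ratio halves every 70/3.7 ≈ 18.92 years.
A 9.7 times gap takes log₂(9.7) ≈ 3.28 halvings to close: 3.28 × 18.92 ≈ 62 years.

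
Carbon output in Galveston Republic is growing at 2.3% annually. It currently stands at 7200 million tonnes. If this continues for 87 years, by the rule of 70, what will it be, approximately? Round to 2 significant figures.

It doubles every 70/2.3 ≈ 30.43 years, so 87 years is 2.86 doublings.
2^2.86 ≈ 7.26; 7200 × 7.26 ≈ 52000 million tonnes.

roughly 52000 million tonnes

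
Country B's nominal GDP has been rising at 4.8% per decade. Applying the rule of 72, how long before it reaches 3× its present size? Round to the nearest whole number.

24 decades

One doubling takes 72/4.8 = 15.00 decades.
3× is log₂ 3 ≈ 1.58 doublings, so ≈ 1.58 × 15.00 = 24 decades.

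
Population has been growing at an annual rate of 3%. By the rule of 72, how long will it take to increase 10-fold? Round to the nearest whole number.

approximately 80 years

Doubling time ≈ 72/3 = 24.00 years.
Reaching 10× takes log₂(10) ≈ 3.32 doublings.
3.32 × 24.00 ≈ 80 years.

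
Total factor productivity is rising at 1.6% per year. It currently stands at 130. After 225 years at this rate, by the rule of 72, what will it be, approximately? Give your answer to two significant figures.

Doubling time ≈ 72/1.6 = 45.00 years.
225 years is 225/45.00 ≈ 5.00 doublings, a factor of 2^5.00 ≈ 32.00.
130 × 32.00 ≈ 4200.

approximately 4200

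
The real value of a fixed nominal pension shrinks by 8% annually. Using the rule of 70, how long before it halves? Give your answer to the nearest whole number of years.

Halving time ≈ 70 / 8 = 8.75 → 9 years.

around 9 years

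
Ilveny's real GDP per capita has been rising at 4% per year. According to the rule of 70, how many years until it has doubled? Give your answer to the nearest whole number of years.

around 18 years

Doubling time ≈ 70 / 4 = 17.50 years.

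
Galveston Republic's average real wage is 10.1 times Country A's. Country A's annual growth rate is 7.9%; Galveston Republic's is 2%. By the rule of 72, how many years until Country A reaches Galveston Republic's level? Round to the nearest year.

Country A gains on Galveston Republic at 7.9% − 2% = 5.9 points a year.
At that relative rate the gap halves every 72/5.9 ≈ 12.20 years.
A 10.1 times gap takes log₂(10.1) ≈ 3.34 halvings to close: 3.34 × 12.20 ≈ 41 years.

about 41 years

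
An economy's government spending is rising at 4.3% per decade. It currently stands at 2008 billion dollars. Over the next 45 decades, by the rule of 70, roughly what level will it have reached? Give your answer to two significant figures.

roughly 14000 billion dollars

It doubles every 70/4.3 ≈ 16.28 decades, so 45 decades is 2.76 doublings.
2^2.76 ≈ 6.77; 2008 × 6.77 ≈ 14000 billion dollars.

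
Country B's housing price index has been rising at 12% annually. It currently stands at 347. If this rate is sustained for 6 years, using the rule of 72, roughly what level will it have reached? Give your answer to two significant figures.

approximately 690

It doubles every 72/12 ≈ 6.00 years, so 6 years is 1.00 doublings.
2^1.00 ≈ 2.00; 347 × 2.00 ≈ 690.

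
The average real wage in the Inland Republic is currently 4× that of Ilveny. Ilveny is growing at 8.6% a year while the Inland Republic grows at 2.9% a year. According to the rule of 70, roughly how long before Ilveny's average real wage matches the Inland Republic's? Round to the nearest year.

Ilveny gains on the Inland Republic at 8.6% − 2.9% = 5.7 points a year.
At that relative rate the gap halves every 70/5.7 ≈ 12.28 years.
A 4× gap closes after 2 halvings: 2 × 12.28 ≈ 25 years.

25 years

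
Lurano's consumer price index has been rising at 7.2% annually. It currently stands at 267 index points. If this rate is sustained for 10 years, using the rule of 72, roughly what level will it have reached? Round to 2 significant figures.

It doubles every 72/7.2 ≈ 10.00 years, so 10 years is 1.00 doublings.
2^1.00 ≈ 2.00; 267 × 2.00 ≈ 530 index points.

530 index points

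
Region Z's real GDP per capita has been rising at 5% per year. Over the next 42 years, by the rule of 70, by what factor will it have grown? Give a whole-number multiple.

Doubling time ≈ 70/5 = 14.00 years.
42/14.00 ≈ 3 doublings, so about 2^3 = 8×.

approximately 8 times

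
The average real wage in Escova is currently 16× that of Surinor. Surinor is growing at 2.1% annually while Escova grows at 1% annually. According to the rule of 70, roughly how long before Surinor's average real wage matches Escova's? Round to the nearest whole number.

≈ 255 years

The growth-rate gap is 2.1% − 1% = 1.1 percentage points.
So the ratio between them halves every 70/1.1 ≈ 63.64 years.
A 16× gap closes after 4 halvings: 4 × 63.64 ≈ 255 years.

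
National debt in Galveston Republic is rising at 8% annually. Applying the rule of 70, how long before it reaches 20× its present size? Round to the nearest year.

≈ 38 years

Doubling time ≈ 70/8 = 8.75 years.
Reaching 20× takes log₂(20) ≈ 4.32 doublings.
4.32 × 8.75 ≈ 38 years.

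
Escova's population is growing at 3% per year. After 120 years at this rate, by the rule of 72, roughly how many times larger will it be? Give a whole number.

roughly 32 times

72/3 ≈ 24.00 years per doubling.
120 years fits 5 doublings: 2^5 = 32.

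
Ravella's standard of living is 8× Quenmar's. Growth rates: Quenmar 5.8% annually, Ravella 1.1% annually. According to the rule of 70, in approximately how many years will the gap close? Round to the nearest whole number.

Quenmar gains on Ravella at 5.8% − 1.1% = 4.7 points a year.
At that relative rate the gap halves every 70/4.7 ≈ 14.89 years.
An 8× gap closes after 3 halvings: 3 × 14.89 ≈ 45 years.

45 years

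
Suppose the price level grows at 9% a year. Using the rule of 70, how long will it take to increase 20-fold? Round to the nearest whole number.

One doubling takes 70/9 = 7.78 years.
20× is log₂ 20 ≈ 4.32 doublings, so ≈ 4.32 × 7.78 = 34 years.

roughly 34 years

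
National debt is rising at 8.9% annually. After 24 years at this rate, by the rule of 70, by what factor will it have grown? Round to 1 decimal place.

approximately 8.3 times

Doubles every ≈ 7.87 years (70/8.9).
24 years is 3.05 doublings; 2^3.05 ≈ 8.3×.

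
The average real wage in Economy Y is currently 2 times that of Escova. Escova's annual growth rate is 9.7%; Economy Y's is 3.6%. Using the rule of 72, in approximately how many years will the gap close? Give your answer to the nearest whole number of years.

roughly 12 years

Escova gains on Economy Y at 9.7% − 3.6% = 6.1 points a year.
At that relative rate the gap halves every 72/6.1 ≈ 11.80 years.
A 2 times gap closes after 1 halving: 1 × 11.80 ≈ 12 years.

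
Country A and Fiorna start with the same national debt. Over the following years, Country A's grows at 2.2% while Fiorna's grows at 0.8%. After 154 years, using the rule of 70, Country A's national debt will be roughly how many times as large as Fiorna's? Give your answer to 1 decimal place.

8.5 times

Only the 1.4-point difference matters.
70/1.4 ≈ 50.00 years per doubling of the ratio; 154 years gives 3.08 doublings, so ≈ 8.5×.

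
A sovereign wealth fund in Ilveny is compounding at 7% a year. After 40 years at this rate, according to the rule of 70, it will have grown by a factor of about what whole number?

At 7% one doubling takes ≈ 10.00 years; 40 years is 4 of them, so ×16.

around 16 times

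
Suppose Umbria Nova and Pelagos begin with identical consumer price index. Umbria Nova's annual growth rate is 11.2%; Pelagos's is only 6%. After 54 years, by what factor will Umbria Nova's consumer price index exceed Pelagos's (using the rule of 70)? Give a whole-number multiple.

around 16 times

Umbria Nova pulls ahead at 5.2 pp per year, so the ratio doubles every 70/5.2 ≈ 13.46 years.
In 54 years that's 4.01 doublings: 2^4.01 ≈ 16.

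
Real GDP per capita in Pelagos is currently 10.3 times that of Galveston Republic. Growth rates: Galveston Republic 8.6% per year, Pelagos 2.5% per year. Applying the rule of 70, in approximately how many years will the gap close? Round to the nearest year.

about 39 years

What matters is the difference: 6.1 pp.
Rule of 70 on the gap: the ratio halves every 70/6.1 ≈ 11.48 years.
A 10.3 times gap takes log₂(10.3) ≈ 3.36 halvings to close: 3.36 × 11.48 ≈ 39 years.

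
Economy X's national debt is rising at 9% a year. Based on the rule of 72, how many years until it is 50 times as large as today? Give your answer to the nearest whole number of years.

Doubling time ≈ 72/9 = 8.00 years.
Reaching 50× takes log₂(50) ≈ 5.64 doublings.
5.64 × 8.00 ≈ 45 years.

roughly 45 years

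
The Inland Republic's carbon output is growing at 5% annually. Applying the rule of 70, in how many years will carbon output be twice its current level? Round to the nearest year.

about 14 years

70/5 ≈ 14.00, so it doubles roughly every 14 years.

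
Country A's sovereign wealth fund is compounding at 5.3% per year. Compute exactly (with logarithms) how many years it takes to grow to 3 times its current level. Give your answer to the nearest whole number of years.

21 years

t = ln(3) / ln(1 + 0.053) = 1.0986 / 0.051643 ≈ 21.27.
≈ 21 years.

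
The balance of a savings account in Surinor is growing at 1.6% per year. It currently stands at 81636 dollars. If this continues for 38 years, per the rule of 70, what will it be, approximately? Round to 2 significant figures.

roughly 150000 dollars

Doubling time ≈ 70/1.6 = 43.75 years.
38 years is 38/43.75 ≈ 0.87 doublings, a factor of 2^0.87 ≈ 1.83.
81636 × 1.83 ≈ 150000 dollars.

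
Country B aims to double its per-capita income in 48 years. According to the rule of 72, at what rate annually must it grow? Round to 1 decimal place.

approximately 1.5%

72 / 48 ≈ 1.50, so about 1.5% annually.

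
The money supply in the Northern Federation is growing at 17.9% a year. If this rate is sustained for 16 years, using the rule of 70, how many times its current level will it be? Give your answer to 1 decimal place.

Doubling time ≈ 70/17.9 = 3.91 years.
16 years / 3.91 ≈ 4.09 doublings → factor 2^4.09 ≈ 17.0.

approximately 17.0 times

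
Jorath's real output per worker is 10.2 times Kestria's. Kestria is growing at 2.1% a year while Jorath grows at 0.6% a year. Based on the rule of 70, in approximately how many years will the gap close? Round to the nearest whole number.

around 156 years

The growth-rate gap is 2.1% − 0.6% = 1.5 percentage points.
So the ratio between them halves every 70/1.5 ≈ 46.67 years.
A 10.2 times gap takes log₂(10.2) ≈ 3.35 halvings to close: 3.35 × 46.67 ≈ 156 years.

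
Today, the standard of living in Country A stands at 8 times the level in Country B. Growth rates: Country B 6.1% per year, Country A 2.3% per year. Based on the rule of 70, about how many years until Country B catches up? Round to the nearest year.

approximately 55 years

Country B gains on Country A at 6.1% − 2.3% = 3.8 points a year.
At that relative rate the gap halves every 70/3.8 ≈ 18.42 years.
An 8 times gap closes after 3 halvings: 3 × 18.42 ≈ 55 years.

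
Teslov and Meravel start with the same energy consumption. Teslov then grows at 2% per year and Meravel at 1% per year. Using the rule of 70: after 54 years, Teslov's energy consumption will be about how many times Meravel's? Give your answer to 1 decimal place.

Teslov pulls ahead at 1 pp per year, so the ratio doubles every 70/1 ≈ 70.00 years.
In 54 years that's 0.77 doublings: 2^0.77 ≈ 1.7.

≈ 1.7 times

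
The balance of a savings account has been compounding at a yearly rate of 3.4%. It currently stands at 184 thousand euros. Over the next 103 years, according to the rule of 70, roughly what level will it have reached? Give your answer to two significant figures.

approximately 5900 thousand euros

Doubling time ≈ 70/3.4 = 20.59 years.
103 years is 103/20.59 ≈ 5.00 doublings, a factor of 2^5.00 ≈ 32.00.
184 × 32.00 ≈ 5900 thousand euros.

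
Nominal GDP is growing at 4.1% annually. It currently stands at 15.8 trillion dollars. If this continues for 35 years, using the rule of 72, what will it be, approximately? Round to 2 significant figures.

63 trillion dollars

It doubles every 72/4.1 ≈ 17.56 years, so 35 years is 1.99 doublings.
2^1.99 ≈ 3.97; 15.8 × 3.97 ≈ 63 trillion dollars.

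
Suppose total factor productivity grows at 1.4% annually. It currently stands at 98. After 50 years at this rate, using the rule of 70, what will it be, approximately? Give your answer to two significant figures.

about 200

It doubles every 70/1.4 ≈ 50.00 years, so 50 years is 1.00 doublings.
2^1.00 ≈ 2.00; 98 × 2.00 ≈ 200.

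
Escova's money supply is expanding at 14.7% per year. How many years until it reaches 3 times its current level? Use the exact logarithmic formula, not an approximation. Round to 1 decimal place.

8.0 years

t = ln(3) / ln(1 + 0.147) = 1.0986 / 0.137150 ≈ 8.01.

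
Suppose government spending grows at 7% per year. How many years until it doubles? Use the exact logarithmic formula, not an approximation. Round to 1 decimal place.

t = ln(2) / ln(1 + 0.07) = 0.6931 / 0.067659 ≈ 10.24.

10.2 years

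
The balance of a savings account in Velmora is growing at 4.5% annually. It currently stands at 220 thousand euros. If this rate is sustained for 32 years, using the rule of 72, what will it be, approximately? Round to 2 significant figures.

about 880 thousand euros

It doubles every 72/4.5 ≈ 16.00 years, so 32 years is 2.00 doublings.
2^2.00 ≈ 4.00; 220 × 4.00 ≈ 880 thousand euros.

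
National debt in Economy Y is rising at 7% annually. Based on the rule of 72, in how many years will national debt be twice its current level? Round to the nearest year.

At 7%, doubling takes about 72/7 = 10.29 years.

10 years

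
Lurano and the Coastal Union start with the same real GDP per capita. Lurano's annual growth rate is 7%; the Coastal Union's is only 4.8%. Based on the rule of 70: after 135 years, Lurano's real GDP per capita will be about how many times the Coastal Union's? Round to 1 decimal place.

18.9 times

Lurano pulls ahead at 2.2 pp per year, so the ratio doubles every 70/2.2 ≈ 31.82 years.
In 135 years that's 4.24 doublings: 2^4.24 ≈ 18.9.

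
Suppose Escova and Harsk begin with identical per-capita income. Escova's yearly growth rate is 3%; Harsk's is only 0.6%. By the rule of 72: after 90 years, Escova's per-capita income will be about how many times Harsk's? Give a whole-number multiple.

≈ 8 times

Only the 2.4-point difference matters.
72/2.4 ≈ 30.00 years per doubling of the ratio; 90 years gives 3.00 doublings, so ≈ 8×.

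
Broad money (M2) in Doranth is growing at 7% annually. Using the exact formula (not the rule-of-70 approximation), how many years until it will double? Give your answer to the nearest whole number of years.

10 years

t = ln(2) / ln(1 + 0.07) = 0.6931 / 0.067659 ≈ 10.24.
≈ 10 years.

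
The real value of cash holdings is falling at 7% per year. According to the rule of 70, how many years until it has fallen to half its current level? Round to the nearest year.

approximately 10 years

Falling at 7%, it halves about every 70/7 = 10.00 years.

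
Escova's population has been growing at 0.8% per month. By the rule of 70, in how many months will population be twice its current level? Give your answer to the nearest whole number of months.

70/0.8 ≈ 87.50, so it doubles roughly every 88 months.

around 88 months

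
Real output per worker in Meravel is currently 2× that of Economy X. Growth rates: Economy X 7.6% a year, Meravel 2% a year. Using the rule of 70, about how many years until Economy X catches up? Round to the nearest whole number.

The growth-rate gap is 7.6% − 2% = 5.6 percentage points.
So the ratio between them halves every 70/5.6 ≈ 12.50 years.
A 2× gap closes after 1 halving: 1 × 12.50 ≈ 13 years.

around 13 years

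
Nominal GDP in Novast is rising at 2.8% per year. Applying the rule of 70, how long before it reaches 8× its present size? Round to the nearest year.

approximately 75 years

Doubling time ≈ 70/2.8 = 25.00 years.
8× is 3 doublings, so 3 × 25.00 ≈ 75 years.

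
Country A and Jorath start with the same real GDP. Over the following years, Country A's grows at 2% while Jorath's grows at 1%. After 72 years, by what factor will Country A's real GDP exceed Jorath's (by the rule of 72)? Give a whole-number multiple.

2 times

Rate gap = 2% − 1% = 1 point.
The ratio doubles every 72/1 ≈ 72.00 years.
72/72.00 ≈ 1.00 doublings → ratio ≈ 2^1.00 ≈ 2.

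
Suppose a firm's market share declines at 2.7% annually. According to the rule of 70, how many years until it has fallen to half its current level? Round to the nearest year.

approximately 26 years

Falling at 2.7%, it halves about every 70/2.7 = 25.93 years.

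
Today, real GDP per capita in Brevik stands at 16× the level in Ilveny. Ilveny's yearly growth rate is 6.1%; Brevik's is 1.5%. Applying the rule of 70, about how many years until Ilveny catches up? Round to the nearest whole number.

≈ 61 years

What matters is the difference: 4.6 pp.
Rule of 70 on the gap: the ratio halves every 70/4.6 ≈ 15.22 years.
A 16× gap closes after 4 halvings: 4 × 15.22 ≈ 61 years.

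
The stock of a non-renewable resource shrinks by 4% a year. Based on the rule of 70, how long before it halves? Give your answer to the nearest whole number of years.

approximately 18 years

Falling at 4%, it halves about every 70/4 = 17.50 years.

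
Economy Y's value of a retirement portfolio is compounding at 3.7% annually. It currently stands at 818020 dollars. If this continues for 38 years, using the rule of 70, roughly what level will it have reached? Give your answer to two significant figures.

≈ 3300000 dollars

Doubling time ≈ 70/3.7 = 18.92 years.
38 years is 38/18.92 ≈ 2.01 doublings, a factor of 2^2.01 ≈ 4.03.
818020 × 4.03 ≈ 3300000 dollars.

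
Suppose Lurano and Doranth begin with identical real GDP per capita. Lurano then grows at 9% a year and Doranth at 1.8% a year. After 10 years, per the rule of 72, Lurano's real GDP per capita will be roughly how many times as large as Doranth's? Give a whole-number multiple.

2 times

Rate gap = 9% − 1.8% = 7.2 points.
The ratio doubles every 72/7.2 ≈ 10.00 years.
10/10.00 ≈ 1.00 doublings → ratio ≈ 2^1.00 ≈ 2.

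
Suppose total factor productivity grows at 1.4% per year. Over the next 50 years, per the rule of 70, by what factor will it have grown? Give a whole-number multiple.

around 2 times

70/1.4 ≈ 50.00 years per doubling.
50 years fits 1 doubling: 2^1 = 2.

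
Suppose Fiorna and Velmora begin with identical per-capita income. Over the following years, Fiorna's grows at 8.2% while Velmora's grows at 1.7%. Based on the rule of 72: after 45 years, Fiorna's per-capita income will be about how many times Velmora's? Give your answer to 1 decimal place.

≈ 16.7 times

Rate gap = 8.2% − 1.7% = 6.5 points.
The ratio doubles every 72/6.5 ≈ 11.08 years.
45/11.08 ≈ 4.06 doublings → ratio ≈ 2^4.06 ≈ 16.7.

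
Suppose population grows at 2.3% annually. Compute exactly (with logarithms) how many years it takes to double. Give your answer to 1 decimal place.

t = ln(2) / ln(1 + 0.023) = 0.6931 / 0.022739 ≈ 30.48.

30.5 years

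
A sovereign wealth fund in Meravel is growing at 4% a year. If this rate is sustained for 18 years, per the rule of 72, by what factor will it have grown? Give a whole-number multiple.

around 2 times

Doubling time ≈ 72/4 = 18.00 years.
18/18.00 ≈ 1 doubling, so about 2^1 = 2×.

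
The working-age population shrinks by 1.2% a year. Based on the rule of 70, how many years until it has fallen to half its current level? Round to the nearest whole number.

Falling at 1.2%, it halves about every 70/1.2 = 58.33 years.

approximately 58 years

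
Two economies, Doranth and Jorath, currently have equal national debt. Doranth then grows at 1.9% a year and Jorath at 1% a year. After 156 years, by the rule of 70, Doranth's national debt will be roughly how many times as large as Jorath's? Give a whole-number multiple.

around 4 times

Only the 0.9-point difference matters.
70/0.9 ≈ 77.78 years per doubling of the ratio; 156 years gives 2.01 doublings, so ≈ 4×.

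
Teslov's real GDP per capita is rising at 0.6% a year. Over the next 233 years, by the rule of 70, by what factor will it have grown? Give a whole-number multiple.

Doubling time ≈ 70/0.6 = 116.67 years.
233/116.67 ≈ 2 doublings, so about 2^2 = 4×.

4 times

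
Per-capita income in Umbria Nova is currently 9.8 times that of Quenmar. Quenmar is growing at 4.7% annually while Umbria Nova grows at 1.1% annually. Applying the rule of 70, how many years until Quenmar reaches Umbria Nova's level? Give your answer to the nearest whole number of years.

around 64 years

What matters is the difference: 3.6 pp.
Rule of 70 on the gap: the ratio halves every 70/3.6 ≈ 19.44 years.
A 9.8 times gap takes log₂(9.8) ≈ 3.29 halvings to close: 3.29 × 19.44 ≈ 64 years.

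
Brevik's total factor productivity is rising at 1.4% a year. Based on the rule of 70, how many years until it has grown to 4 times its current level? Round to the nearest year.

At 1.4% it doubles every 70/1.4 ≈ 50.00 years.
4 = 2^2, so 2 doublings → 100 years.

100 years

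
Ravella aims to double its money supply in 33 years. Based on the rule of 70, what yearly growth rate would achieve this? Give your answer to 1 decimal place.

roughly 2.1%

70 / 33 ≈ 2.12, so about 2.1% per year.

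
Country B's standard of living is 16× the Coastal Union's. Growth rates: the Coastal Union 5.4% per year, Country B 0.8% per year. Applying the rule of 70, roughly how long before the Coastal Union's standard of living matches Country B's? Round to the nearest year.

What matters is the difference: 4.6 pp.
Rule of 70 on the gap: the ratio halves every 70/4.6 ≈ 15.22 years.
A 16× gap closes after 4 halvings: 4 × 15.22 ≈ 61 years.

61 years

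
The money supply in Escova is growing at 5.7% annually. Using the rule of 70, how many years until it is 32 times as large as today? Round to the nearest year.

One doubling takes 70/5.7 = 12.28 years.
32 = 2^5, so 5 doublings → 61 years.

about 61 years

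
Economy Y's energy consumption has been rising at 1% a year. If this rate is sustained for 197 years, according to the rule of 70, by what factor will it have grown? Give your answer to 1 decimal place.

Doubling time ≈ 70/1 = 70.00 years.
197 years / 70.00 ≈ 2.81 doublings → factor 2^2.81 ≈ 7.0.

7.0 times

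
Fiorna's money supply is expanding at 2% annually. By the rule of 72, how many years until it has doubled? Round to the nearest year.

≈ 36 years

At 2%, doubling takes about 72/2 = 36.00 years.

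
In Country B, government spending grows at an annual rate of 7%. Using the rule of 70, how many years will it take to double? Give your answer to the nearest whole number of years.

10 years

At 7%, doubling takes about 70/7 = 10.00 years.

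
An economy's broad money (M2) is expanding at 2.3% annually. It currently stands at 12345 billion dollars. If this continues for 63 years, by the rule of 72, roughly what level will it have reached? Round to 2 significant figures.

It doubles every 72/2.3 ≈ 31.30 years, so 63 years is 2.01 doublings.
2^2.01 ≈ 4.03; 12345 × 4.03 ≈ 50000 billion dollars.

about 50000 billion dollars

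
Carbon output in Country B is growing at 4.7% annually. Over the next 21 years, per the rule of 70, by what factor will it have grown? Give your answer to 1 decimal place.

around 2.7 times

Doubles every ≈ 14.89 years (70/4.7).
21 years is 1.41 doublings; 2^1.41 ≈ 2.7×.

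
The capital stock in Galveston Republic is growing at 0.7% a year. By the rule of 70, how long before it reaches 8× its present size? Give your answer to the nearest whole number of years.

Doubling time ≈ 70/0.7 = 100.00 years.
8 = 2^3, so 3 doublings → 300 years.

approximately 300 years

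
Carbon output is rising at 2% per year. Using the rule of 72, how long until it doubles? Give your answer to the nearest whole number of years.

72/2 ≈ 36.00, so it doubles roughly every 36 years.

about 36 years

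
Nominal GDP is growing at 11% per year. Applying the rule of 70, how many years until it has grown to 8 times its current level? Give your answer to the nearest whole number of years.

approximately 19 years

At 11% it doubles every 70/11 ≈ 6.36 years.
8 = 2^3, so 3 doublings → 19 years.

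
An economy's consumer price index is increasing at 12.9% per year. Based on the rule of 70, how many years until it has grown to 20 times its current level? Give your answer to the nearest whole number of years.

around 23 years

At 12.9% it doubles every 70/12.9 ≈ 5.43 years.
Reaching 20× takes log₂(20) ≈ 4.32 doublings.
4.32 × 5.43 ≈ 23 years.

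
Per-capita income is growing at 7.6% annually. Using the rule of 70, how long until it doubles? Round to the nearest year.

70/7.6 ≈ 9.21, so it doubles roughly every 9 years.

approximately 9 years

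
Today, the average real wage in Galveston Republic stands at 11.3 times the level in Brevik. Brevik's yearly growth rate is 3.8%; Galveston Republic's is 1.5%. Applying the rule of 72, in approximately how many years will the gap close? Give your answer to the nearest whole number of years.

approximately 110 years

The growth-rate gap is 3.8% − 1.5% = 2.3 percentage points.
So the ratio between them halves every 72/2.3 ≈ 31.30 years.
An 11.3 times gap takes log₂(11.3) ≈ 3.50 halvings to close: 3.50 × 31.30 ≈ 110 years.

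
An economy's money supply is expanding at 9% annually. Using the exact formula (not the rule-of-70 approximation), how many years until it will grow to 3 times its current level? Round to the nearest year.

13 years

t = ln(3) / ln(1 + 0.09) = 1.0986 / 0.086178 ≈ 12.75.
≈ 13 years.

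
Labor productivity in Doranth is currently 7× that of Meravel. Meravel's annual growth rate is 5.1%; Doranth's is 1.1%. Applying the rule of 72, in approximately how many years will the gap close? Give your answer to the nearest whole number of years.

Meravel gains on Doranth at 5.1% − 1.1% = 4 points a year.
At that relative rate the gap halves every 72/4 ≈ 18.00 years.
A 7× gap takes log₂(7) ≈ 2.81 halvings to close: 2.81 × 18.00 ≈ 51 years.

roughly 51 years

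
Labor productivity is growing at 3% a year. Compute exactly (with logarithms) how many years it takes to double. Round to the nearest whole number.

t = ln(2) / ln(1 + 0.03) = 0.6931 / 0.029559 ≈ 23.45.
≈ 23 years.

23 years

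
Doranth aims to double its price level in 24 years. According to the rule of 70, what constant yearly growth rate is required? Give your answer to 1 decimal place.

≈ 2.9%

70 / 24 ≈ 2.92, so about 2.9% per year.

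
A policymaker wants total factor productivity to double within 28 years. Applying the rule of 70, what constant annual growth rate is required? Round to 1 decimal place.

about 2.5%

70 / 28 ≈ 2.50, so about 2.5% a year.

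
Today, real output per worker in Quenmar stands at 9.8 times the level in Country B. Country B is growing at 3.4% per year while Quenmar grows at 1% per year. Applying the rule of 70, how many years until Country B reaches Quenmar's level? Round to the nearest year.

around 96 years

Country B gains on Quenmar at 3.4% − 1% = 2.4 points a year.
At that relative rate the gap halves every 70/2.4 ≈ 29.17 years.
A 9.8 times gap takes log₂(9.8) ≈ 3.29 halvings to close: 3.29 × 29.17 ≈ 96 years.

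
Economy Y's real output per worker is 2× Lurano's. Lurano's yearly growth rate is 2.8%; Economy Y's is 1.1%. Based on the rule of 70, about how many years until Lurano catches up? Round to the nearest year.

The growth-rate gap is 2.8% − 1.1% = 1.7 percentage points.
So the ratio between them halves every 70/1.7 ≈ 41.18 years.
A 2× gap closes after 1 halving: 1 × 41.18 ≈ 41 years.

41 years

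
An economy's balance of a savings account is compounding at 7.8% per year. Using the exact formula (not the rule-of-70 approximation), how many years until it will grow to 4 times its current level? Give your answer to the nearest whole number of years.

18 years

t = ln(4) / ln(1 + 0.078) = 1.3863 / 0.075107 ≈ 18.46.
≈ 18 years.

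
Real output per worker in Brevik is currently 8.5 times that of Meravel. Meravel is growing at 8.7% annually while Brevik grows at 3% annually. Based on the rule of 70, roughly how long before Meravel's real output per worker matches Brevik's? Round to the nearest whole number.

What matters is the difference: 5.7 pp.
Rule of 70 on the gap: the ratio halves every 70/5.7 ≈ 12.28 years.
An 8.5 times gap takes log₂(8.5) ≈ 3.09 halvings to close: 3.09 × 12.28 ≈ 38 years.

≈ 38 years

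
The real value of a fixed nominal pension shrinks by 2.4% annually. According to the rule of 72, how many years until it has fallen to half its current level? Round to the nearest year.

Falling at 2.4%, it halves about every 72/2.4 = 30.00 years.

30 years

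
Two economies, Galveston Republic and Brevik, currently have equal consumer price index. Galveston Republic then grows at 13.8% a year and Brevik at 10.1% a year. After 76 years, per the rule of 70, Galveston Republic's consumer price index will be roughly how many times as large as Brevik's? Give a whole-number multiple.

around 16 times

Only the 3.7-point difference matters.
70/3.7 ≈ 18.92 years per doubling of the ratio; 76 years gives 4.02 doublings, so ≈ 16×.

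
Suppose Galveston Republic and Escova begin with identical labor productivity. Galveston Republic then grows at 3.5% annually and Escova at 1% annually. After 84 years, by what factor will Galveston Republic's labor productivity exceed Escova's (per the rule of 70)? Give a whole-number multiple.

Rate gap = 3.5% − 1% = 2.5 points.
The ratio doubles every 70/2.5 ≈ 28.00 years.
84/28.00 ≈ 3.00 doublings → ratio ≈ 2^3.00 ≈ 8.

about 8 times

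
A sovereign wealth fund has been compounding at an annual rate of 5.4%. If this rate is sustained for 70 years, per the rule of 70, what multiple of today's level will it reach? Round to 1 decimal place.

≈ 42.2 times

Doubling time ≈ 70/5.4 = 12.96 years.
70 years / 12.96 ≈ 5.40 doublings → factor 2^5.40 ≈ 42.2.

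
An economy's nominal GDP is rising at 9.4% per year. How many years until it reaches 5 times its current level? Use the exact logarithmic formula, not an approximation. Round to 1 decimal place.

17.9 years

t = ln(5) / ln(1 + 0.094) = 1.6094 / 0.089841 ≈ 17.91.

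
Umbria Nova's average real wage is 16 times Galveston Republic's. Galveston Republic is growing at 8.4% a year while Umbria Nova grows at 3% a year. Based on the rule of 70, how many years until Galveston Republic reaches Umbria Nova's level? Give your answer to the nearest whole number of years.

The growth-rate gap is 8.4% − 3% = 5.4 percentage points.
So the ratio between them halves every 70/5.4 ≈ 12.96 years.
A 16 times gap closes after 4 halvings: 4 × 12.96 ≈ 52 years.

approximately 52 years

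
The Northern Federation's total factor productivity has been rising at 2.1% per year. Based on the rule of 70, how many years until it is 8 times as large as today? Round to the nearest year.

Doubling time ≈ 70/2.1 = 33.33 years.
Getting to 8× needs 3 doublings: 3 × 33.33 ≈ 100 years.

roughly 100 years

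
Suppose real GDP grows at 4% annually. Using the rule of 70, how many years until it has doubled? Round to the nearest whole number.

18 years

At 4%, doubling takes about 70/4 = 17.50 years.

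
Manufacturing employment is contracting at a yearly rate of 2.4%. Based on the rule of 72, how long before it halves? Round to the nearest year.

about 30 years

The rule works in reverse for decay: 72/2.4 ≈ 30.00 years to halve.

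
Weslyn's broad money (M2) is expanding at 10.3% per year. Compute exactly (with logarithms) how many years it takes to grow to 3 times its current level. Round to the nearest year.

11 years

t = ln(3) / ln(1 + 0.103) = 1.0986 / 0.098034 ≈ 11.21.
≈ 11 years.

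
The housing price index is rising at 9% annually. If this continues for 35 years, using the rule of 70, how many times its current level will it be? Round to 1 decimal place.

22.6 times

Doubling time ≈ 70/9 = 7.78 years.
35 years / 7.78 ≈ 4.50 doublings → factor 2^4.50 ≈ 22.6.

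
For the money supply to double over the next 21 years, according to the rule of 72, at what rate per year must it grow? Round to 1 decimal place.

72 / 21 ≈ 3.43, so about 3.4% per year.

roughly 3.4% per year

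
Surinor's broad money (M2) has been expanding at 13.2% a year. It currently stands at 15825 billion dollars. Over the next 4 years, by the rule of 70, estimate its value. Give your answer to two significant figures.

It doubles every 70/13.2 ≈ 5.30 years, so 4 years is 0.75 doublings.
2^0.75 ≈ 1.68; 15825 × 1.68 ≈ 27000 billion dollars.

27000 billion dollars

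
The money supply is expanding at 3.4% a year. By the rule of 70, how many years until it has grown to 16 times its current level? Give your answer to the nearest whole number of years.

At 3.4% it doubles every 70/3.4 ≈ 20.59 years.
16× is 4 doublings, so 4 × 20.59 ≈ 82 years.

roughly 82 years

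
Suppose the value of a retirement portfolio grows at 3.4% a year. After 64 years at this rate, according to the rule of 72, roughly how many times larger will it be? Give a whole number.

8 times

72/3.4 ≈ 21.18 years per doubling.
64 years fits 3 doublings: 2^3 = 8.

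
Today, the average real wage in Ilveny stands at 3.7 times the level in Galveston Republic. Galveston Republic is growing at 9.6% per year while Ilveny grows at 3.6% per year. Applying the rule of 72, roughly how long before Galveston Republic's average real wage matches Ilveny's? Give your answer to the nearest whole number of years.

approximately 23 years

Galveston Republic gains on Ilveny at 9.6% − 3.6% = 6 points a year.
At that relative rate the gap halves every 72/6 ≈ 12.00 years.
A 3.7 times gap takes log₂(3.7) ≈ 1.89 halvings to close: 1.89 × 12.00 ≈ 23 years.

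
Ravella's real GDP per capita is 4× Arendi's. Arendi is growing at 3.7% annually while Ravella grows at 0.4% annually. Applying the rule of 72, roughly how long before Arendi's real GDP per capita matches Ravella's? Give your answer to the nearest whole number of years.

44 years

Arendi gains on Ravella at 3.7% − 0.4% = 3.3 points a year.
At that relative rate the gap halves every 72/3.3 ≈ 21.82 years.
A 4× gap closes after 2 halvings: 2 × 21.82 ≈ 44 years.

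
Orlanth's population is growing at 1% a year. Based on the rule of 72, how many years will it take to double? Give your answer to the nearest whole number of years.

roughly 72 years

At 1%, doubling takes about 72/1 = 72.00 years.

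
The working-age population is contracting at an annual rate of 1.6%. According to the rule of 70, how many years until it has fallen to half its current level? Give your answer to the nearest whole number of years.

Halving time ≈ 70 / 1.6 = 43.75 → 44 years.

roughly 44 years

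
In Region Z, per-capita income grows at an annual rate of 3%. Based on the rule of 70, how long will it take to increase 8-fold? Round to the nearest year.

One doubling takes 70/3 = 23.33 years.
8× is 3 doublings, so 3 × 23.33 ≈ 70 years.

roughly 70 years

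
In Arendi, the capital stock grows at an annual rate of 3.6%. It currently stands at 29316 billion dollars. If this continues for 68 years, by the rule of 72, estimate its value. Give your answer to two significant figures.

310000 billion dollars

It doubles every 72/3.6 ≈ 20.00 years, so 68 years is 3.40 doublings.
2^3.40 ≈ 10.56; 29316 × 10.56 ≈ 310000 billion dollars.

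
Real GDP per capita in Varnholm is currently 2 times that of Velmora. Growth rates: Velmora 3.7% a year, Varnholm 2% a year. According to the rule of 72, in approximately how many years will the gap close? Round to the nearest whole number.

Velmora gains on Varnholm at 3.7% − 2% = 1.7 points a year.
At that relative rate the gap halves every 72/1.7 ≈ 42.35 years.
A 2 times gap closes after 1 halving: 1 × 42.35 ≈ 42 years.

≈ 42 years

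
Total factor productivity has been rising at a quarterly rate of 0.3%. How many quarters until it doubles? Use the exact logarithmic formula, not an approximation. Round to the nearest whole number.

t = ln(2) / ln(1 + 0.003) = 0.6931 / 0.002996 ≈ 231.34.
≈ 231 quarters.

231 quarters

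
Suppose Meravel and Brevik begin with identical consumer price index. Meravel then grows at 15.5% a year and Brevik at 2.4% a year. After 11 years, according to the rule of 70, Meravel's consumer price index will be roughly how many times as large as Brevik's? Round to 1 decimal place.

Rate gap = 15.5% − 2.4% = 13.1 points.
The ratio doubles every 70/13.1 ≈ 5.34 years.
11/5.34 ≈ 2.06 doublings → ratio ≈ 2^2.06 ≈ 4.2.

approximately 4.2 times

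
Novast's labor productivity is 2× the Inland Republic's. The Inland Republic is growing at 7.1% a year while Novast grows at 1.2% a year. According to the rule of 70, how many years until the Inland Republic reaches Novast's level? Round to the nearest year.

the Inland Republic gains on Novast at 7.1% − 1.2% = 5.9 points a year.
At that relative rate the gap halves every 70/5.9 ≈ 11.86 years.
A 2× gap closes after 1 halving: 1 × 11.86 ≈ 12 years.

≈ 12 years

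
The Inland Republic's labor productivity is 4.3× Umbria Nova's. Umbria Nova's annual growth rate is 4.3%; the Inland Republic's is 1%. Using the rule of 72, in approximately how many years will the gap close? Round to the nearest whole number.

around 46 years

The growth-rate gap is 4.3% − 1% = 3.3 percentage points.
So the ratio between them halves every 72/3.3 ≈ 21.82 years.
A 4.3× gap takes log₂(4.3) ≈ 2.10 halvings to close: 2.10 × 21.82 ≈ 46 years.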